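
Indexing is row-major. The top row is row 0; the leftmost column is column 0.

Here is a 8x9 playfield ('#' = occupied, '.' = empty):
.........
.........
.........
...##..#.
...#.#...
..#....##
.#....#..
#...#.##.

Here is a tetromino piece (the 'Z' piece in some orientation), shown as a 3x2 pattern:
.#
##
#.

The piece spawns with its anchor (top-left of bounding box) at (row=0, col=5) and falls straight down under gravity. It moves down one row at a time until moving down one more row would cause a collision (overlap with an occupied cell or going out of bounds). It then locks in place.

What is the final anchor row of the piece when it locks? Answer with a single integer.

Answer: 1

Derivation:
Spawn at (row=0, col=5). Try each row:
  row 0: fits
  row 1: fits
  row 2: blocked -> lock at row 1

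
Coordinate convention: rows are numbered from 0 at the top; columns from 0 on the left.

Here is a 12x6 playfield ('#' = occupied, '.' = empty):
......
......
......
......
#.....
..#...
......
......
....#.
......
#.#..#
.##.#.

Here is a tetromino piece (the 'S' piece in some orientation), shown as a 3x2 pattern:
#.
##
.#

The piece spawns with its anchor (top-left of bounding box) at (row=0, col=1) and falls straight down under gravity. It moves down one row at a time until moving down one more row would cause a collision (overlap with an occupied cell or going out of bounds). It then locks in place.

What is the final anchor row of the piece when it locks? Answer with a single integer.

Spawn at (row=0, col=1). Try each row:
  row 0: fits
  row 1: fits
  row 2: fits
  row 3: blocked -> lock at row 2

Answer: 2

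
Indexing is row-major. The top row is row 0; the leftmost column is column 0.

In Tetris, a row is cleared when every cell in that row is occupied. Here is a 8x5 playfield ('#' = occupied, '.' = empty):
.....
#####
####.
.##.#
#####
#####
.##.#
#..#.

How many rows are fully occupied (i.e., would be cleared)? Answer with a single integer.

Answer: 3

Derivation:
Check each row:
  row 0: 5 empty cells -> not full
  row 1: 0 empty cells -> FULL (clear)
  row 2: 1 empty cell -> not full
  row 3: 2 empty cells -> not full
  row 4: 0 empty cells -> FULL (clear)
  row 5: 0 empty cells -> FULL (clear)
  row 6: 2 empty cells -> not full
  row 7: 3 empty cells -> not full
Total rows cleared: 3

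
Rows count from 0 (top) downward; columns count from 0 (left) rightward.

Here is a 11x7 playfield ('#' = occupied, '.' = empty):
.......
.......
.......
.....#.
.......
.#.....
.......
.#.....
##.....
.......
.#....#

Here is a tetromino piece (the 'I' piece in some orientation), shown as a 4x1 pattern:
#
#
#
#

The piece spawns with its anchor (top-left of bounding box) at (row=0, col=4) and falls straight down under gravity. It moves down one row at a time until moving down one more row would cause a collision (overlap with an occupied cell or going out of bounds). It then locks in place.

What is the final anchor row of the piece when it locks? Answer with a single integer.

Spawn at (row=0, col=4). Try each row:
  row 0: fits
  row 1: fits
  row 2: fits
  row 3: fits
  row 4: fits
  row 5: fits
  row 6: fits
  row 7: fits
  row 8: blocked -> lock at row 7

Answer: 7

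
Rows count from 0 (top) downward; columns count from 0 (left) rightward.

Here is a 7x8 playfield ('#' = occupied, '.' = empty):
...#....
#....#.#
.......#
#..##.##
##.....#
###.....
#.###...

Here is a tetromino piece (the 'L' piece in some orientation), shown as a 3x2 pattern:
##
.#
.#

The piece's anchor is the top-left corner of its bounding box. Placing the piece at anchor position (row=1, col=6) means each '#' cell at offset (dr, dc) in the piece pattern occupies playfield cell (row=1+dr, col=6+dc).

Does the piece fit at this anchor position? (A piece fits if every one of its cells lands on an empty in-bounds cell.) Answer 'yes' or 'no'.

Check each piece cell at anchor (1, 6):
  offset (0,0) -> (1,6): empty -> OK
  offset (0,1) -> (1,7): occupied ('#') -> FAIL
  offset (1,1) -> (2,7): occupied ('#') -> FAIL
  offset (2,1) -> (3,7): occupied ('#') -> FAIL
All cells valid: no

Answer: no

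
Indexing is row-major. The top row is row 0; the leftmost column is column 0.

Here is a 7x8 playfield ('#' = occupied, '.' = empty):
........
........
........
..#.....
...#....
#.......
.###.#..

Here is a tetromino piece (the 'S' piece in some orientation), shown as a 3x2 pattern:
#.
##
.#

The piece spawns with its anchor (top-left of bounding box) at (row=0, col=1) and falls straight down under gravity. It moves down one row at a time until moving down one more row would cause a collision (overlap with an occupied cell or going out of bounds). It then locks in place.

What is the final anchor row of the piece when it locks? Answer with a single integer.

Spawn at (row=0, col=1). Try each row:
  row 0: fits
  row 1: blocked -> lock at row 0

Answer: 0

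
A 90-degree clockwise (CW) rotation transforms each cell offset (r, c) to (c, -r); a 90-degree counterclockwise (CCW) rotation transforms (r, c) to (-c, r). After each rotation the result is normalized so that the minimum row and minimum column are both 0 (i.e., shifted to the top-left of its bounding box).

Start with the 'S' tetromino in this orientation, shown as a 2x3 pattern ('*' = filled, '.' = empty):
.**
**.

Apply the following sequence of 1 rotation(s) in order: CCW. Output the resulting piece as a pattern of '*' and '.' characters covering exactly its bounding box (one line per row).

Start:
.**
**.
After rotation 1 (CCW):
*.
**
.*

Answer: *.
**
.*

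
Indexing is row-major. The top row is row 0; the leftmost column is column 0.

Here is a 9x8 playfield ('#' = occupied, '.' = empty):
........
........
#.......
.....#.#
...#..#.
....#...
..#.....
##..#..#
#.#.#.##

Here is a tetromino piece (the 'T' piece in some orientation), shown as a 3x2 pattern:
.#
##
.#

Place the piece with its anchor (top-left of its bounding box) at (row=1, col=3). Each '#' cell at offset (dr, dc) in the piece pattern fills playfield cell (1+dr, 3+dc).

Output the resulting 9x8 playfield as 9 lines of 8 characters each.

Fill (1+0,3+1) = (1,4)
Fill (1+1,3+0) = (2,3)
Fill (1+1,3+1) = (2,4)
Fill (1+2,3+1) = (3,4)

Answer: ........
....#...
#..##...
....##.#
...#..#.
....#...
..#.....
##..#..#
#.#.#.##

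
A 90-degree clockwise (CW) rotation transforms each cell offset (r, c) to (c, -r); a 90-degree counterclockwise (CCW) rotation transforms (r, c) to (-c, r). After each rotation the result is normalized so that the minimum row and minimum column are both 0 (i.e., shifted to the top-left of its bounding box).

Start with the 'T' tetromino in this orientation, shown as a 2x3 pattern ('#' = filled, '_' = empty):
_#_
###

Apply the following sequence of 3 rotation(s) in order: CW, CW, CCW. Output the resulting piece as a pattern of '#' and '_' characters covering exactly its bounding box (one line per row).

Answer: #_
##
#_

Derivation:
Start:
_#_
###
After rotation 1 (CW):
#_
##
#_
After rotation 2 (CW):
###
_#_
After rotation 3 (CCW):
#_
##
#_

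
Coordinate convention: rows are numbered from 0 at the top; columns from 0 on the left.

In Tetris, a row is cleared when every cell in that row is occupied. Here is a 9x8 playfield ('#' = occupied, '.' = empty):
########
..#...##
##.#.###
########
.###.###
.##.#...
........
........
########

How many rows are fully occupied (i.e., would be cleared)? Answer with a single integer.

Answer: 3

Derivation:
Check each row:
  row 0: 0 empty cells -> FULL (clear)
  row 1: 5 empty cells -> not full
  row 2: 2 empty cells -> not full
  row 3: 0 empty cells -> FULL (clear)
  row 4: 2 empty cells -> not full
  row 5: 5 empty cells -> not full
  row 6: 8 empty cells -> not full
  row 7: 8 empty cells -> not full
  row 8: 0 empty cells -> FULL (clear)
Total rows cleared: 3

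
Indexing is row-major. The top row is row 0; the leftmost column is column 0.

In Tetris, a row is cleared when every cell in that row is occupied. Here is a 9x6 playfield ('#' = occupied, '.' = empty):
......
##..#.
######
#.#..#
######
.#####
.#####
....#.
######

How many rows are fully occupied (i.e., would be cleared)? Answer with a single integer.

Check each row:
  row 0: 6 empty cells -> not full
  row 1: 3 empty cells -> not full
  row 2: 0 empty cells -> FULL (clear)
  row 3: 3 empty cells -> not full
  row 4: 0 empty cells -> FULL (clear)
  row 5: 1 empty cell -> not full
  row 6: 1 empty cell -> not full
  row 7: 5 empty cells -> not full
  row 8: 0 empty cells -> FULL (clear)
Total rows cleared: 3

Answer: 3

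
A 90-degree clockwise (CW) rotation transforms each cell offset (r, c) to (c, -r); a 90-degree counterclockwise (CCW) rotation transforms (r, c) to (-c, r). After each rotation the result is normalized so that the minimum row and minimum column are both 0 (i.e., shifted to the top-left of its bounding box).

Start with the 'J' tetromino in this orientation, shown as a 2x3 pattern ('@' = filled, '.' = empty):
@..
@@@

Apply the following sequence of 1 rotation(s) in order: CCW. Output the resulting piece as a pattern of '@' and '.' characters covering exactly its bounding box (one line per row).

Start:
@..
@@@
After rotation 1 (CCW):
.@
.@
@@

Answer: .@
.@
@@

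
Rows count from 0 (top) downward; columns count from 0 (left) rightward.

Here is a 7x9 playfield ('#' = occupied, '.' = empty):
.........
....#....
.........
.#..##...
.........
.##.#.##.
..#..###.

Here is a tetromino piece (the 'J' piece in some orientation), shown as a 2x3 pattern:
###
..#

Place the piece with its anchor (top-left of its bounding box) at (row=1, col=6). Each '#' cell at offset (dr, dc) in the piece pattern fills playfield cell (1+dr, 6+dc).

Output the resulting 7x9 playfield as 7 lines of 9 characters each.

Answer: .........
....#.###
........#
.#..##...
.........
.##.#.##.
..#..###.

Derivation:
Fill (1+0,6+0) = (1,6)
Fill (1+0,6+1) = (1,7)
Fill (1+0,6+2) = (1,8)
Fill (1+1,6+2) = (2,8)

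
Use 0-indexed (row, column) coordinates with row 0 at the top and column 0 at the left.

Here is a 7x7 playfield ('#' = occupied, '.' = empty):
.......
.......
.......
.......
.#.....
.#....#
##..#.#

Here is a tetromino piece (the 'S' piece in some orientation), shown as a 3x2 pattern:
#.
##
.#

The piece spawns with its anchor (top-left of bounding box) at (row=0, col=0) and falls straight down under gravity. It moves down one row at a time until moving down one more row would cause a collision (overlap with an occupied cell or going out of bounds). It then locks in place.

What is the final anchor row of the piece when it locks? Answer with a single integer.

Spawn at (row=0, col=0). Try each row:
  row 0: fits
  row 1: fits
  row 2: blocked -> lock at row 1

Answer: 1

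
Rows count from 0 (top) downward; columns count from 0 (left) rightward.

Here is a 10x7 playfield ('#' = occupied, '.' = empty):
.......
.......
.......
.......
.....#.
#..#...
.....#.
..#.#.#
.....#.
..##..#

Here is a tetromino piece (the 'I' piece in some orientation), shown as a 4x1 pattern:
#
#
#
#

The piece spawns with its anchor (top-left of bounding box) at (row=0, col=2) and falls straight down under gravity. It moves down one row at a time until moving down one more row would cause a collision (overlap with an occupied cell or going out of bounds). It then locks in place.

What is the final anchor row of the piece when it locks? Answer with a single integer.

Spawn at (row=0, col=2). Try each row:
  row 0: fits
  row 1: fits
  row 2: fits
  row 3: fits
  row 4: blocked -> lock at row 3

Answer: 3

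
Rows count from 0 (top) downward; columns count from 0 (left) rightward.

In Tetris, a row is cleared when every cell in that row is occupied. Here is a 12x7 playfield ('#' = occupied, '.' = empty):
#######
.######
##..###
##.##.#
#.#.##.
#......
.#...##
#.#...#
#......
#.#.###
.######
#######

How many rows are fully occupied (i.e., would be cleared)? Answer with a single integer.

Answer: 2

Derivation:
Check each row:
  row 0: 0 empty cells -> FULL (clear)
  row 1: 1 empty cell -> not full
  row 2: 2 empty cells -> not full
  row 3: 2 empty cells -> not full
  row 4: 3 empty cells -> not full
  row 5: 6 empty cells -> not full
  row 6: 4 empty cells -> not full
  row 7: 4 empty cells -> not full
  row 8: 6 empty cells -> not full
  row 9: 2 empty cells -> not full
  row 10: 1 empty cell -> not full
  row 11: 0 empty cells -> FULL (clear)
Total rows cleared: 2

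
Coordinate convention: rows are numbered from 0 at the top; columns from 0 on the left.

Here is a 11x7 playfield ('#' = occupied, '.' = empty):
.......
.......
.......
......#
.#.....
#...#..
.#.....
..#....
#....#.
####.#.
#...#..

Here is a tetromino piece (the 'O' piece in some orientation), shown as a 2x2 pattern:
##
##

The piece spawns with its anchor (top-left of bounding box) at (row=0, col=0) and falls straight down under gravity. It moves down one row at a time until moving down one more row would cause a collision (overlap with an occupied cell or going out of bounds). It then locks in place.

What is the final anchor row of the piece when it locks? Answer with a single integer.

Answer: 2

Derivation:
Spawn at (row=0, col=0). Try each row:
  row 0: fits
  row 1: fits
  row 2: fits
  row 3: blocked -> lock at row 2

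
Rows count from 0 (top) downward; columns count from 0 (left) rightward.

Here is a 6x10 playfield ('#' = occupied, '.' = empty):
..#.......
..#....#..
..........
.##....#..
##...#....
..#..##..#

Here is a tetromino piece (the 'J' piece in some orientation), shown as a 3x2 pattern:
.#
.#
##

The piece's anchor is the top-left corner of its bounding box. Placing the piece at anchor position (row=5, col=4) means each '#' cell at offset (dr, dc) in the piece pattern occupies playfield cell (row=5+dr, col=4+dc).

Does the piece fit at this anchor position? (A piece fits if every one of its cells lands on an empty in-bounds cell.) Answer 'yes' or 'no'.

Check each piece cell at anchor (5, 4):
  offset (0,1) -> (5,5): occupied ('#') -> FAIL
  offset (1,1) -> (6,5): out of bounds -> FAIL
  offset (2,0) -> (7,4): out of bounds -> FAIL
  offset (2,1) -> (7,5): out of bounds -> FAIL
All cells valid: no

Answer: no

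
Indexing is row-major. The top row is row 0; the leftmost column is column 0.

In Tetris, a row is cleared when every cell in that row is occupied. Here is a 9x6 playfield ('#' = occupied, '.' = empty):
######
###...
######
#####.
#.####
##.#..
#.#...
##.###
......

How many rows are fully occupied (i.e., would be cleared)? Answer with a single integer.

Answer: 2

Derivation:
Check each row:
  row 0: 0 empty cells -> FULL (clear)
  row 1: 3 empty cells -> not full
  row 2: 0 empty cells -> FULL (clear)
  row 3: 1 empty cell -> not full
  row 4: 1 empty cell -> not full
  row 5: 3 empty cells -> not full
  row 6: 4 empty cells -> not full
  row 7: 1 empty cell -> not full
  row 8: 6 empty cells -> not full
Total rows cleared: 2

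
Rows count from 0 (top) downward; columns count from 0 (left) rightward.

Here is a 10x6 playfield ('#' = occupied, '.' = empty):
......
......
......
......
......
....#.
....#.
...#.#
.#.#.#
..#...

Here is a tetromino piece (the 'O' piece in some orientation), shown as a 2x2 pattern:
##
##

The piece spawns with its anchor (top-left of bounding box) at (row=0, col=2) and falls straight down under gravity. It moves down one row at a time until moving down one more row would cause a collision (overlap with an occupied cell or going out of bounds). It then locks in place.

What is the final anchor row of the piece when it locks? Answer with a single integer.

Spawn at (row=0, col=2). Try each row:
  row 0: fits
  row 1: fits
  row 2: fits
  row 3: fits
  row 4: fits
  row 5: fits
  row 6: blocked -> lock at row 5

Answer: 5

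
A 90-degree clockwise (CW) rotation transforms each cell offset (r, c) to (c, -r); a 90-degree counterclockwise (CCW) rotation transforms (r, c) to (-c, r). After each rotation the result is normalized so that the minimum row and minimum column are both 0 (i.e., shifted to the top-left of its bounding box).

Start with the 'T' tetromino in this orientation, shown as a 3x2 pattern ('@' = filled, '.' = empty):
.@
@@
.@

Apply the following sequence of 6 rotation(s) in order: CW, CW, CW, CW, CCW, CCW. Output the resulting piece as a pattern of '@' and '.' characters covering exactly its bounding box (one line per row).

Start:
.@
@@
.@
After rotation 1 (CW):
.@.
@@@
After rotation 2 (CW):
@.
@@
@.
After rotation 3 (CW):
@@@
.@.
After rotation 4 (CW):
.@
@@
.@
After rotation 5 (CCW):
@@@
.@.
After rotation 6 (CCW):
@.
@@
@.

Answer: @.
@@
@.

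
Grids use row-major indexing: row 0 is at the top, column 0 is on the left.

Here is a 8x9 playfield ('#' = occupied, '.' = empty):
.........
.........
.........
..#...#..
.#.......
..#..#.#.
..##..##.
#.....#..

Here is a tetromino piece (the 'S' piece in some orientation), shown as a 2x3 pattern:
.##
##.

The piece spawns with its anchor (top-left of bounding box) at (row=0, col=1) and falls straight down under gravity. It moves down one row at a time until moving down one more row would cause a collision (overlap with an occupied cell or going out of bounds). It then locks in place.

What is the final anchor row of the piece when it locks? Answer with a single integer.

Spawn at (row=0, col=1). Try each row:
  row 0: fits
  row 1: fits
  row 2: blocked -> lock at row 1

Answer: 1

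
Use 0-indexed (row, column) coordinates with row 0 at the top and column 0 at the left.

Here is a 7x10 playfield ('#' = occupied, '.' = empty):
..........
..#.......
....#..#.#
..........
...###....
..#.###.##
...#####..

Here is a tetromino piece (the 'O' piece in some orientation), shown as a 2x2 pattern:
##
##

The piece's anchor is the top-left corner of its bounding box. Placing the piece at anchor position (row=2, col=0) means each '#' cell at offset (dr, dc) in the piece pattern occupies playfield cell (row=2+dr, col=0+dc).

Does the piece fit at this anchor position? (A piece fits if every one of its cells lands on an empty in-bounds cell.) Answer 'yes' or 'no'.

Check each piece cell at anchor (2, 0):
  offset (0,0) -> (2,0): empty -> OK
  offset (0,1) -> (2,1): empty -> OK
  offset (1,0) -> (3,0): empty -> OK
  offset (1,1) -> (3,1): empty -> OK
All cells valid: yes

Answer: yes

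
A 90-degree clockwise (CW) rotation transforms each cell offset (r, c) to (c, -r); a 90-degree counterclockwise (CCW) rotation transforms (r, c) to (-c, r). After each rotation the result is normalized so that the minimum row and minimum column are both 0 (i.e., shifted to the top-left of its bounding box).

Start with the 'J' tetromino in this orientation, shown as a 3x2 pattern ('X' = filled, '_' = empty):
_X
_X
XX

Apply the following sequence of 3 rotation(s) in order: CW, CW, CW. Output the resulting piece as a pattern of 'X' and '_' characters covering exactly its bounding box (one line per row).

Answer: XXX
__X

Derivation:
Start:
_X
_X
XX
After rotation 1 (CW):
X__
XXX
After rotation 2 (CW):
XX
X_
X_
After rotation 3 (CW):
XXX
__X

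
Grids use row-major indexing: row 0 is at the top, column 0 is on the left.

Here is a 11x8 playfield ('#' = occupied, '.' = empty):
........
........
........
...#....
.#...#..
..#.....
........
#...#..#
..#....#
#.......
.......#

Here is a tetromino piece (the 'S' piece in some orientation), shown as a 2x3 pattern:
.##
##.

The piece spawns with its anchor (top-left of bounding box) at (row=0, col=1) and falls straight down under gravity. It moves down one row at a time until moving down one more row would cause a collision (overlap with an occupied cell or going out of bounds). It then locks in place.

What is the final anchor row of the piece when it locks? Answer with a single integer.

Answer: 2

Derivation:
Spawn at (row=0, col=1). Try each row:
  row 0: fits
  row 1: fits
  row 2: fits
  row 3: blocked -> lock at row 2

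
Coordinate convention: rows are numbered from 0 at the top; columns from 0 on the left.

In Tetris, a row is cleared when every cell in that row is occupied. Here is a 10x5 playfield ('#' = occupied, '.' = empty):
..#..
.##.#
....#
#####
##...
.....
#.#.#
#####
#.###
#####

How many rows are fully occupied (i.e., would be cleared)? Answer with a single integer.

Check each row:
  row 0: 4 empty cells -> not full
  row 1: 2 empty cells -> not full
  row 2: 4 empty cells -> not full
  row 3: 0 empty cells -> FULL (clear)
  row 4: 3 empty cells -> not full
  row 5: 5 empty cells -> not full
  row 6: 2 empty cells -> not full
  row 7: 0 empty cells -> FULL (clear)
  row 8: 1 empty cell -> not full
  row 9: 0 empty cells -> FULL (clear)
Total rows cleared: 3

Answer: 3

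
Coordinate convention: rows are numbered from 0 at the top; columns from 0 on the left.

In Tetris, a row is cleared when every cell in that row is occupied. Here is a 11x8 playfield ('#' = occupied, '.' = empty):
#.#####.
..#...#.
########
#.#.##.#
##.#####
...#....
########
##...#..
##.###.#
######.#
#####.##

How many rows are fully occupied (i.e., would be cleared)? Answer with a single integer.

Check each row:
  row 0: 2 empty cells -> not full
  row 1: 6 empty cells -> not full
  row 2: 0 empty cells -> FULL (clear)
  row 3: 3 empty cells -> not full
  row 4: 1 empty cell -> not full
  row 5: 7 empty cells -> not full
  row 6: 0 empty cells -> FULL (clear)
  row 7: 5 empty cells -> not full
  row 8: 2 empty cells -> not full
  row 9: 1 empty cell -> not full
  row 10: 1 empty cell -> not full
Total rows cleared: 2

Answer: 2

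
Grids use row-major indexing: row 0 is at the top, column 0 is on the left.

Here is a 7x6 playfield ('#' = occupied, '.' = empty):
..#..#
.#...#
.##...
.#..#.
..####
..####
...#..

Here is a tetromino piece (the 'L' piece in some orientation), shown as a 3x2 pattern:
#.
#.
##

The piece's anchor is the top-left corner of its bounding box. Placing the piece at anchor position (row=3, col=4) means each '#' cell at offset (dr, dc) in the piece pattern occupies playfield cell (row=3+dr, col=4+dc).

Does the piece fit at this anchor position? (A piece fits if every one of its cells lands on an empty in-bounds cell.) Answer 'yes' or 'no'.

Check each piece cell at anchor (3, 4):
  offset (0,0) -> (3,4): occupied ('#') -> FAIL
  offset (1,0) -> (4,4): occupied ('#') -> FAIL
  offset (2,0) -> (5,4): occupied ('#') -> FAIL
  offset (2,1) -> (5,5): occupied ('#') -> FAIL
All cells valid: no

Answer: no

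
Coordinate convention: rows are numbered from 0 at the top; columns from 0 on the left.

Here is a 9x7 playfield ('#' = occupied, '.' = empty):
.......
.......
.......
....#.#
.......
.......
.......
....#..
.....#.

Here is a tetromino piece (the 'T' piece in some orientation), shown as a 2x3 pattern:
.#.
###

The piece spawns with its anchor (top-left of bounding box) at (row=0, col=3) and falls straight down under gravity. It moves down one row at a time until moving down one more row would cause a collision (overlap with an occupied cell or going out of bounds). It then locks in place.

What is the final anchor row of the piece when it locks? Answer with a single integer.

Answer: 1

Derivation:
Spawn at (row=0, col=3). Try each row:
  row 0: fits
  row 1: fits
  row 2: blocked -> lock at row 1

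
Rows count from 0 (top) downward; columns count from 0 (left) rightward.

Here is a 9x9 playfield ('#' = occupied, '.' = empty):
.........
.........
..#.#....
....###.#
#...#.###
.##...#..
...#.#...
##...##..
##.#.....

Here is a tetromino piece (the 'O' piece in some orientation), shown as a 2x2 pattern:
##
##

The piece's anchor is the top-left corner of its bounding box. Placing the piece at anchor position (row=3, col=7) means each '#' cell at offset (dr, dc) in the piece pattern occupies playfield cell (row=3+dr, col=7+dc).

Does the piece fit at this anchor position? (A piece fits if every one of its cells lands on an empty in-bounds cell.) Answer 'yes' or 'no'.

Answer: no

Derivation:
Check each piece cell at anchor (3, 7):
  offset (0,0) -> (3,7): empty -> OK
  offset (0,1) -> (3,8): occupied ('#') -> FAIL
  offset (1,0) -> (4,7): occupied ('#') -> FAIL
  offset (1,1) -> (4,8): occupied ('#') -> FAIL
All cells valid: no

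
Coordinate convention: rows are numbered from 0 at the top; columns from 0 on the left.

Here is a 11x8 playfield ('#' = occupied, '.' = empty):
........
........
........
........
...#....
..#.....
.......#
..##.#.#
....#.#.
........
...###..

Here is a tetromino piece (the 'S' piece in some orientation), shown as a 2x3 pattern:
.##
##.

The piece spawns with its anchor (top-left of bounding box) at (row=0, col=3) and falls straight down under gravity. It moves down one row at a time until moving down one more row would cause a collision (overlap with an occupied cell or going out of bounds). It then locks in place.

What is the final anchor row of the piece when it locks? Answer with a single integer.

Answer: 2

Derivation:
Spawn at (row=0, col=3). Try each row:
  row 0: fits
  row 1: fits
  row 2: fits
  row 3: blocked -> lock at row 2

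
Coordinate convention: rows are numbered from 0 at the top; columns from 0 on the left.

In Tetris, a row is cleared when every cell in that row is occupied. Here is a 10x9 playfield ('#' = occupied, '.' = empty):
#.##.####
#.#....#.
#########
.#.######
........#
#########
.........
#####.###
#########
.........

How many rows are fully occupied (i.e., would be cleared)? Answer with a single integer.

Answer: 3

Derivation:
Check each row:
  row 0: 2 empty cells -> not full
  row 1: 6 empty cells -> not full
  row 2: 0 empty cells -> FULL (clear)
  row 3: 2 empty cells -> not full
  row 4: 8 empty cells -> not full
  row 5: 0 empty cells -> FULL (clear)
  row 6: 9 empty cells -> not full
  row 7: 1 empty cell -> not full
  row 8: 0 empty cells -> FULL (clear)
  row 9: 9 empty cells -> not full
Total rows cleared: 3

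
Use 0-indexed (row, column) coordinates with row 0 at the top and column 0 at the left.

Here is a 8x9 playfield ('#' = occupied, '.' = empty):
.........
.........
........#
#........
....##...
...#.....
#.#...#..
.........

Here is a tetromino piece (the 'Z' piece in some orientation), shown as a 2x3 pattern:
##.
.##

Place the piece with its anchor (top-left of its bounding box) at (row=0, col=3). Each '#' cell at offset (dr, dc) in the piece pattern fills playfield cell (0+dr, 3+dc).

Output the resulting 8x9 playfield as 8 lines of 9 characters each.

Fill (0+0,3+0) = (0,3)
Fill (0+0,3+1) = (0,4)
Fill (0+1,3+1) = (1,4)
Fill (0+1,3+2) = (1,5)

Answer: ...##....
....##...
........#
#........
....##...
...#.....
#.#...#..
.........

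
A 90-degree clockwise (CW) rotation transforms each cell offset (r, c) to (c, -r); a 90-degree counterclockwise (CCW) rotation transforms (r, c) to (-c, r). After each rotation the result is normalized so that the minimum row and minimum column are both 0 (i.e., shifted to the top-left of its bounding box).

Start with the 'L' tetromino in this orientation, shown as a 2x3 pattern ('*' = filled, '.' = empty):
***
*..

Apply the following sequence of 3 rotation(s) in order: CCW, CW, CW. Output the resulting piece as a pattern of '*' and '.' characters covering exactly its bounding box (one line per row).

Answer: **
.*
.*

Derivation:
Start:
***
*..
After rotation 1 (CCW):
*.
*.
**
After rotation 2 (CW):
***
*..
After rotation 3 (CW):
**
.*
.*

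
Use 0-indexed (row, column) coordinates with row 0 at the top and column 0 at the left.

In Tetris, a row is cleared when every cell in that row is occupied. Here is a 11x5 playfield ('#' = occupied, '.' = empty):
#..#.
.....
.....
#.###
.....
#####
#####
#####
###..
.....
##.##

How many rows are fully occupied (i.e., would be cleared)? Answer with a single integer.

Answer: 3

Derivation:
Check each row:
  row 0: 3 empty cells -> not full
  row 1: 5 empty cells -> not full
  row 2: 5 empty cells -> not full
  row 3: 1 empty cell -> not full
  row 4: 5 empty cells -> not full
  row 5: 0 empty cells -> FULL (clear)
  row 6: 0 empty cells -> FULL (clear)
  row 7: 0 empty cells -> FULL (clear)
  row 8: 2 empty cells -> not full
  row 9: 5 empty cells -> not full
  row 10: 1 empty cell -> not full
Total rows cleared: 3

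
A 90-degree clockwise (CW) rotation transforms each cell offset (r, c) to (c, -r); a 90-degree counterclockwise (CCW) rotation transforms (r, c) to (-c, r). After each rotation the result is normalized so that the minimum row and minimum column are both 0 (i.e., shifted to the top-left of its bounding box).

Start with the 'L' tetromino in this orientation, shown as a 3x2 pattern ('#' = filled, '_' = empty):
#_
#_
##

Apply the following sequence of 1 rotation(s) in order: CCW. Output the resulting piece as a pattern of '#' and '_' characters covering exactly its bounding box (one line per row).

Start:
#_
#_
##
After rotation 1 (CCW):
__#
###

Answer: __#
###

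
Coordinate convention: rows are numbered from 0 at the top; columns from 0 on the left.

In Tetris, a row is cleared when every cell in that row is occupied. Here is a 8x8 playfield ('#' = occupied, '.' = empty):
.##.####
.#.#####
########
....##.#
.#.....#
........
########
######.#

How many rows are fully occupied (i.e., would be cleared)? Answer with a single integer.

Answer: 2

Derivation:
Check each row:
  row 0: 2 empty cells -> not full
  row 1: 2 empty cells -> not full
  row 2: 0 empty cells -> FULL (clear)
  row 3: 5 empty cells -> not full
  row 4: 6 empty cells -> not full
  row 5: 8 empty cells -> not full
  row 6: 0 empty cells -> FULL (clear)
  row 7: 1 empty cell -> not full
Total rows cleared: 2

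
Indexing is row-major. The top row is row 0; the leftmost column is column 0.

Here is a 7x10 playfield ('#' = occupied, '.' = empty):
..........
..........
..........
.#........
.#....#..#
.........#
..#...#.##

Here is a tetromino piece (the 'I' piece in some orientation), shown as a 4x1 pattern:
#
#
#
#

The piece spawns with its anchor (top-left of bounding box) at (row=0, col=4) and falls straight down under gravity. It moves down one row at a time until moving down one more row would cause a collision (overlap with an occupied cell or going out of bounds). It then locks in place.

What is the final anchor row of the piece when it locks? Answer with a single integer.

Answer: 3

Derivation:
Spawn at (row=0, col=4). Try each row:
  row 0: fits
  row 1: fits
  row 2: fits
  row 3: fits
  row 4: blocked -> lock at row 3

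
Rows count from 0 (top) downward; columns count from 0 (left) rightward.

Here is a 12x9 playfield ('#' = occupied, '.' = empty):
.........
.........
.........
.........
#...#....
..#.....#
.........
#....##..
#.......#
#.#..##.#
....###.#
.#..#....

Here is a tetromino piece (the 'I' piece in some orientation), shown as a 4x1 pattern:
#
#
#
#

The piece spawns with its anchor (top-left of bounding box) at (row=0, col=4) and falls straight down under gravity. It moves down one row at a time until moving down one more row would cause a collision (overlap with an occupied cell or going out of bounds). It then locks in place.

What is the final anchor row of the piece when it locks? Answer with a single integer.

Spawn at (row=0, col=4). Try each row:
  row 0: fits
  row 1: blocked -> lock at row 0

Answer: 0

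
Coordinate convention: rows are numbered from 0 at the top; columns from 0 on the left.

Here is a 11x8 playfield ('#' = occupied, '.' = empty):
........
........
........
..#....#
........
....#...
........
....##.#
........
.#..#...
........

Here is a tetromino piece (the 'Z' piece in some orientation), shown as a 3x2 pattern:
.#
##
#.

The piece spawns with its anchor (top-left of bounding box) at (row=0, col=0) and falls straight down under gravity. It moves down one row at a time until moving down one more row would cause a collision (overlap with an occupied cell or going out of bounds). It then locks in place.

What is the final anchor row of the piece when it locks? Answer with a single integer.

Spawn at (row=0, col=0). Try each row:
  row 0: fits
  row 1: fits
  row 2: fits
  row 3: fits
  row 4: fits
  row 5: fits
  row 6: fits
  row 7: fits
  row 8: blocked -> lock at row 7

Answer: 7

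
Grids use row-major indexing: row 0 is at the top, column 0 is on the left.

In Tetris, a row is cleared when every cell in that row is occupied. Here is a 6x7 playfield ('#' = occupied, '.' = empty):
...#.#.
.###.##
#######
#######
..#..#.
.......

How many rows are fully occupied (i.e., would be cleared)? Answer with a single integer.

Check each row:
  row 0: 5 empty cells -> not full
  row 1: 2 empty cells -> not full
  row 2: 0 empty cells -> FULL (clear)
  row 3: 0 empty cells -> FULL (clear)
  row 4: 5 empty cells -> not full
  row 5: 7 empty cells -> not full
Total rows cleared: 2

Answer: 2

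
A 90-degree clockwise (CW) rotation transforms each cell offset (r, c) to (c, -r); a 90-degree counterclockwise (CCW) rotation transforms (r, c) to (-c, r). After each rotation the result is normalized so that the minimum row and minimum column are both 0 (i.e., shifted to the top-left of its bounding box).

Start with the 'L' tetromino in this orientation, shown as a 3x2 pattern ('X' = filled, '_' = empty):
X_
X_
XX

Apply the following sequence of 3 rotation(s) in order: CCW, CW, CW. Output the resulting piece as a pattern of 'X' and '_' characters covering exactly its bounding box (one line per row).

Answer: XXX
X__

Derivation:
Start:
X_
X_
XX
After rotation 1 (CCW):
__X
XXX
After rotation 2 (CW):
X_
X_
XX
After rotation 3 (CW):
XXX
X__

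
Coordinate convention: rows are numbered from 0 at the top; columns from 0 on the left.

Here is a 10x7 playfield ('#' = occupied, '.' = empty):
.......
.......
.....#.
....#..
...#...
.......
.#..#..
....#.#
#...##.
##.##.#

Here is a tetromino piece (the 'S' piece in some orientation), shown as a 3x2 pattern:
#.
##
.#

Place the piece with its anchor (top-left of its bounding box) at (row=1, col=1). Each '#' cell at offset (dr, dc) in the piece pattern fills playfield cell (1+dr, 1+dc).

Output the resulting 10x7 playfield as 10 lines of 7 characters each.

Answer: .......
.#.....
.##..#.
..#.#..
...#...
.......
.#..#..
....#.#
#...##.
##.##.#

Derivation:
Fill (1+0,1+0) = (1,1)
Fill (1+1,1+0) = (2,1)
Fill (1+1,1+1) = (2,2)
Fill (1+2,1+1) = (3,2)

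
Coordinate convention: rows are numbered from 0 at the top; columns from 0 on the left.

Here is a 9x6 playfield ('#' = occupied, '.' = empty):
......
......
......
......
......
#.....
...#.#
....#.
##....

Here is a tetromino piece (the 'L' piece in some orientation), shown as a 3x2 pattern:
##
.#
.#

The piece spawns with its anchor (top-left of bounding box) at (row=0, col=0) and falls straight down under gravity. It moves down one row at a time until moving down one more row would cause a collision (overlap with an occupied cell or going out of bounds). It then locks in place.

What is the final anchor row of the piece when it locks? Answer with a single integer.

Answer: 4

Derivation:
Spawn at (row=0, col=0). Try each row:
  row 0: fits
  row 1: fits
  row 2: fits
  row 3: fits
  row 4: fits
  row 5: blocked -> lock at row 4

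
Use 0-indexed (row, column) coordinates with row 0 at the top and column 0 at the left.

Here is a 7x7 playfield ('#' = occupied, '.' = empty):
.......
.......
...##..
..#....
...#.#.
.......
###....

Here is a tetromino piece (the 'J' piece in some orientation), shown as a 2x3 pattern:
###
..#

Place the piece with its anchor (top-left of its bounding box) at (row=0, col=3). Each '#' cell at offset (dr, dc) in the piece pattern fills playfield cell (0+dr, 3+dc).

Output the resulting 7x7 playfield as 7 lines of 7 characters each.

Answer: ...###.
.....#.
...##..
..#....
...#.#.
.......
###....

Derivation:
Fill (0+0,3+0) = (0,3)
Fill (0+0,3+1) = (0,4)
Fill (0+0,3+2) = (0,5)
Fill (0+1,3+2) = (1,5)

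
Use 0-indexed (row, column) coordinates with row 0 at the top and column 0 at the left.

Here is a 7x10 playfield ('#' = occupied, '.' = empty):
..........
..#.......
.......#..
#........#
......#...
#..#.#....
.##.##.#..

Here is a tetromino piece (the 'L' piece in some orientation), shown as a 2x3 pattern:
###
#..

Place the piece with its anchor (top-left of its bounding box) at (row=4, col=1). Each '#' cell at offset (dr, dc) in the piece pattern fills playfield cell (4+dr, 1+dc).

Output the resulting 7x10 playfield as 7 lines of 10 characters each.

Fill (4+0,1+0) = (4,1)
Fill (4+0,1+1) = (4,2)
Fill (4+0,1+2) = (4,3)
Fill (4+1,1+0) = (5,1)

Answer: ..........
..#.......
.......#..
#........#
.###..#...
##.#.#....
.##.##.#..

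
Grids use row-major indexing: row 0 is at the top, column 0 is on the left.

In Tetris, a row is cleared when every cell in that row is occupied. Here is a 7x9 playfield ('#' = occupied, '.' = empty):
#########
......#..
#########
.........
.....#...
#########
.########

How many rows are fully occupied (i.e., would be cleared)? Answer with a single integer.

Check each row:
  row 0: 0 empty cells -> FULL (clear)
  row 1: 8 empty cells -> not full
  row 2: 0 empty cells -> FULL (clear)
  row 3: 9 empty cells -> not full
  row 4: 8 empty cells -> not full
  row 5: 0 empty cells -> FULL (clear)
  row 6: 1 empty cell -> not full
Total rows cleared: 3

Answer: 3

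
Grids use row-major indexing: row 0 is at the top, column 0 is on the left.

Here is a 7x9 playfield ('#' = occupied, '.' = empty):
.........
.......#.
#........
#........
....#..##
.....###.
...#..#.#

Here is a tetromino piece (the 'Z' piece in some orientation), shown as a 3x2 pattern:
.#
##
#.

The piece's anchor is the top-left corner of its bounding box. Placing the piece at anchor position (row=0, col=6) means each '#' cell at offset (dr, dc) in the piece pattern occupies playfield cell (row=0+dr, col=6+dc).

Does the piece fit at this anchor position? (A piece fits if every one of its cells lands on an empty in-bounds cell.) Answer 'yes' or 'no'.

Check each piece cell at anchor (0, 6):
  offset (0,1) -> (0,7): empty -> OK
  offset (1,0) -> (1,6): empty -> OK
  offset (1,1) -> (1,7): occupied ('#') -> FAIL
  offset (2,0) -> (2,6): empty -> OK
All cells valid: no

Answer: no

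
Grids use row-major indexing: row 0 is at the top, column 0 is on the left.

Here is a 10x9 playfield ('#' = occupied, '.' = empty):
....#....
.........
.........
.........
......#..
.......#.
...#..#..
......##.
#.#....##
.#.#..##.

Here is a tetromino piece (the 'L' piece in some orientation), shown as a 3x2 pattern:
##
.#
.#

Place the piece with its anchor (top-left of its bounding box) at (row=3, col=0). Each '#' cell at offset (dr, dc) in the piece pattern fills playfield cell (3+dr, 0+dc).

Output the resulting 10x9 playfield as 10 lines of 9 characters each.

Fill (3+0,0+0) = (3,0)
Fill (3+0,0+1) = (3,1)
Fill (3+1,0+1) = (4,1)
Fill (3+2,0+1) = (5,1)

Answer: ....#....
.........
.........
##.......
.#....#..
.#.....#.
...#..#..
......##.
#.#....##
.#.#..##.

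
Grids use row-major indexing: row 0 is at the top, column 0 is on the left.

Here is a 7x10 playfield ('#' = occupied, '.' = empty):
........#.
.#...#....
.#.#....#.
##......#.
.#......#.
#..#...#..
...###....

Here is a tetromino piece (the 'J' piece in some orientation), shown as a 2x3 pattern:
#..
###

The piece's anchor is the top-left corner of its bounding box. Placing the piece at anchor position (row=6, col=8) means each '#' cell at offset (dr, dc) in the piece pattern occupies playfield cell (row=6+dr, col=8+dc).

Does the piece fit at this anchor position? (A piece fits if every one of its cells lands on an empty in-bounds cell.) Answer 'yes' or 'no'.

Answer: no

Derivation:
Check each piece cell at anchor (6, 8):
  offset (0,0) -> (6,8): empty -> OK
  offset (1,0) -> (7,8): out of bounds -> FAIL
  offset (1,1) -> (7,9): out of bounds -> FAIL
  offset (1,2) -> (7,10): out of bounds -> FAIL
All cells valid: no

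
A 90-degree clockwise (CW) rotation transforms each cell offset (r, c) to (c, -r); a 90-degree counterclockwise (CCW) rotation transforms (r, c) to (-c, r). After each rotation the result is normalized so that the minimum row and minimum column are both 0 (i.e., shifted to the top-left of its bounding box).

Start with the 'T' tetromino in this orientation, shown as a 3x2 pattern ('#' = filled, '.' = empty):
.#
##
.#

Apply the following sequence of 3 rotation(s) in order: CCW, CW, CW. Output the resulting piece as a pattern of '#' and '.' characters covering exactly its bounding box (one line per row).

Answer: .#.
###

Derivation:
Start:
.#
##
.#
After rotation 1 (CCW):
###
.#.
After rotation 2 (CW):
.#
##
.#
After rotation 3 (CW):
.#.
###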